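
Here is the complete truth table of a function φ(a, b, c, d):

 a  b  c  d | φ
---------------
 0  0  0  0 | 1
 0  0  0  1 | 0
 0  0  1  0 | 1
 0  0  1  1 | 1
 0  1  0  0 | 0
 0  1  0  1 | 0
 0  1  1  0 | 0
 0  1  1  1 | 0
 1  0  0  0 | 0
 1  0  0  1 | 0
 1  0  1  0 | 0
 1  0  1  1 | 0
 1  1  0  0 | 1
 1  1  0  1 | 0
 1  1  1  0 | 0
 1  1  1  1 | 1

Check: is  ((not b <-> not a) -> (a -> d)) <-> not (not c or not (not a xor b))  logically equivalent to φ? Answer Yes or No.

Check the formula against φ row by row:
  a=0, b=0, c=0, d=0: formula gives 0, but φ = 1 ✗
Since they disagree at (0,0,0,0), the expression is not a correct formula for φ.

No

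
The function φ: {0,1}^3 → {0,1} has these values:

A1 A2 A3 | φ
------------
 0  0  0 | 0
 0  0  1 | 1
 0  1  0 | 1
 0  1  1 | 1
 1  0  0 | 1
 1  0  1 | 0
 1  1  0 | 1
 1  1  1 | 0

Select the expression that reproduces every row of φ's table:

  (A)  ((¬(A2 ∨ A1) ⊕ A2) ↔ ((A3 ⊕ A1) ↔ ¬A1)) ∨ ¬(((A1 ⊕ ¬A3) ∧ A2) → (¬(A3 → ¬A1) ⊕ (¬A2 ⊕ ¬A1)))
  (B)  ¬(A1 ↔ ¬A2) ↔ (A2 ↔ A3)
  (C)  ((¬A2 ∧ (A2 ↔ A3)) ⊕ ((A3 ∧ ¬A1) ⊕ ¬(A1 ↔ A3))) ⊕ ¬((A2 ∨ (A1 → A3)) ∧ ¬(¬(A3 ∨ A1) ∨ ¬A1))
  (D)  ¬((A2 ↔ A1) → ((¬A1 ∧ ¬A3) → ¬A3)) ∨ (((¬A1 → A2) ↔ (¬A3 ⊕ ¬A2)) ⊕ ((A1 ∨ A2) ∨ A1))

(A): at (0,1,0) it gives 0, but φ = 1 — eliminated.
(B): at (0,0,0) it gives 1, but φ = 0 — eliminated.
(D): at (0,0,0) it gives 1, but φ = 0 — eliminated.
Only (C) survives; checking it on all 8 rows confirms it matches φ.

C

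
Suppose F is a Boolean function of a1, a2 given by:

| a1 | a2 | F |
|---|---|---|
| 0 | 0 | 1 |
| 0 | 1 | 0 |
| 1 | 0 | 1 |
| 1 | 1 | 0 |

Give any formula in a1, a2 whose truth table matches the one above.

F(a1, a2) = (not a1 and not a2) or (a1 and not a2)

F=1 on 2 inputs: (0,0), (1,0). Reading each as a conjunction of literals (¬a1·¬a2, a1·¬a2) and taking the OR gives the canonical DNF.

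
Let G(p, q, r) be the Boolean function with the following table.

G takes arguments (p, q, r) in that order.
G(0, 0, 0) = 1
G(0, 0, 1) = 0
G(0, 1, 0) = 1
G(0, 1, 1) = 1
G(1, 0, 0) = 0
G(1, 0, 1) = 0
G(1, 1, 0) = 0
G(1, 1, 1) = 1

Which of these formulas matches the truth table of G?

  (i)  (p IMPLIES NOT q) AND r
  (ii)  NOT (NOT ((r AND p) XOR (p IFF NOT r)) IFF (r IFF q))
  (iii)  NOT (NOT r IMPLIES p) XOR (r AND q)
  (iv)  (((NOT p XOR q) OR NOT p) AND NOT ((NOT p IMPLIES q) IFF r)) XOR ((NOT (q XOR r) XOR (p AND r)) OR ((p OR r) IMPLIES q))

(i) disagrees with G on (0,0,0) (formula → 0, table → 1); rule it out.
(ii) disagrees with G on (0,0,0) (formula → 0, table → 1); rule it out.
(iv) disagrees with G on (0,0,1) (formula → 1, table → 0); rule it out.
(iii) is the remaining candidate, and it agrees with G on all 8 inputs.

iii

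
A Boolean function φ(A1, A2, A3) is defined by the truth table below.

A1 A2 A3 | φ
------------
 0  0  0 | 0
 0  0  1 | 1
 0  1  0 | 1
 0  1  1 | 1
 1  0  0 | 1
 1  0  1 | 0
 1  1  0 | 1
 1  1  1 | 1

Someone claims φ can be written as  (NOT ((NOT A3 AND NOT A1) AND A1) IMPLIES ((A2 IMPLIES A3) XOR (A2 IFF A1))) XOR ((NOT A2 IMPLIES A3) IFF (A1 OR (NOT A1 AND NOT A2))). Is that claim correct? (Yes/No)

Test each input against both φ and the formula:
  A1=0, A2=0, A3=0: formula gives 0, φ = 0 ✓
  A1=0, A2=0, A3=1: formula gives 1, φ = 1 ✓
  A1=0, A2=1, A3=0: formula gives 0, but φ = 1 ✗
A single disagreement suffices: at (0,1,0) they differ, so the formula does not compute φ.

No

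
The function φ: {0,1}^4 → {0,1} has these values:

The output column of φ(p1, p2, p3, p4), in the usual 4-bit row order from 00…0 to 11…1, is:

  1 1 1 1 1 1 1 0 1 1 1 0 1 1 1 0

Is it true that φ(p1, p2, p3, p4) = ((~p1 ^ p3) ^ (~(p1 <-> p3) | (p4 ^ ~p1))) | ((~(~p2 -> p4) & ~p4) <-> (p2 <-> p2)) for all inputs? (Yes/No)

Test each input against both φ and the formula:
  p1=0, p2=0, p3=0, p4=0: formula gives 1, φ = 1 ✓
  p1=0, p2=0, p3=0, p4=1: formula gives 1, φ = 1 ✓
  p1=0, p2=0, p3=1, p4=0: formula gives 1, φ = 1 ✓
  p1=0, p2=0, p3=1, p4=1: formula gives 1, φ = 1 ✓
  p1=0, p2=1, p3=0, p4=0: formula gives 0, but φ = 1 ✗
Row (0,1,0,0) is a counterexample, so the formula is not equivalent to φ.

No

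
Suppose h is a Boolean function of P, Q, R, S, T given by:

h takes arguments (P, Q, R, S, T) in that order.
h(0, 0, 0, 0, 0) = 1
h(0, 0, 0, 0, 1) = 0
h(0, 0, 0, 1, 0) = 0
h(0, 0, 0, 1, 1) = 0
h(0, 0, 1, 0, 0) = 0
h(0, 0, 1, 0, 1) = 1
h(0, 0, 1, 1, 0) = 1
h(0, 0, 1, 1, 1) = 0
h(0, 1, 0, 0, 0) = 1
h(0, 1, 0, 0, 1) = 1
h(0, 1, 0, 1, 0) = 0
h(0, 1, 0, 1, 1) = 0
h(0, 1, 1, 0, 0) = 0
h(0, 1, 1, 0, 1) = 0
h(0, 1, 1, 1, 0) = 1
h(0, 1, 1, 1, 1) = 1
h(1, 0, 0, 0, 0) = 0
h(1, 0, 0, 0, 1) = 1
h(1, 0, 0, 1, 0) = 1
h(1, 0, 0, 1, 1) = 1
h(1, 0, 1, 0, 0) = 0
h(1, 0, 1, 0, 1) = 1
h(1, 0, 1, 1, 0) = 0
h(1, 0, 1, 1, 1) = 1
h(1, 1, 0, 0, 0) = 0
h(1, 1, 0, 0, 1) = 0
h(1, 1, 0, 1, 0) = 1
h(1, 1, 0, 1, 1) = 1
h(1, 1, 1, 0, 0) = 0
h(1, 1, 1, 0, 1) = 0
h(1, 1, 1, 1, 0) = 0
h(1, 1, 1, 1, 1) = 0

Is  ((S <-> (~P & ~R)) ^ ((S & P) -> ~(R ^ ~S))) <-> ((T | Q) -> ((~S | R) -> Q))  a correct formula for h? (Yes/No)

Check the formula against h row by row:
  P=0, Q=0, R=0, S=0, T=0: formula gives 1, h = 1 ✓
  P=0, Q=0, R=0, S=0, T=1: formula gives 0, h = 0 ✓
  P=0, Q=0, R=0, S=1, T=0: formula gives 0, h = 0 ✓
  P=0, Q=0, R=0, S=1, T=1: formula gives 0, h = 0 ✓
  … (the remaining 28 rows also agree.)
Every row agrees, so the formula is equivalent.

Yes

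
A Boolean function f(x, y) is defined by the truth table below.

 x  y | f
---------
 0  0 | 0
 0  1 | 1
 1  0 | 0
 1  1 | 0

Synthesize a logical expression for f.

Only row (0,1) gives 1. That row's minterm ¬x·y is f directly.

f(x, y) = NOT x AND y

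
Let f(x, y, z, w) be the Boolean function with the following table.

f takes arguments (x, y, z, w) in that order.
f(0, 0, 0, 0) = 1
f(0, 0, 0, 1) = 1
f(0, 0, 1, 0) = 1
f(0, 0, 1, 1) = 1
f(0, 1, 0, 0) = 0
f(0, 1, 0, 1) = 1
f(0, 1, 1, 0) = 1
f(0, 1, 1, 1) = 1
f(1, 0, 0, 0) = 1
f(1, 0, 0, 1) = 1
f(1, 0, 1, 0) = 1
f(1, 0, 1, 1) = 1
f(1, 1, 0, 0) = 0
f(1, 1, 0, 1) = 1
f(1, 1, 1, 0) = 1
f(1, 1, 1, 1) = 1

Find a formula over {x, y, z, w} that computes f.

The 0-rows are (0,1,0,0), (1,1,0,0). Take each as a conjunction (¬x·y·¬z·¬w, x·y·¬z·¬w), form their disjunction, and complement — that gives a formula that is 1 everywhere f is.

f(x, y, z, w) = ~((((~x & y) & ~z) & ~w) | (((x & y) & ~z) & ~w))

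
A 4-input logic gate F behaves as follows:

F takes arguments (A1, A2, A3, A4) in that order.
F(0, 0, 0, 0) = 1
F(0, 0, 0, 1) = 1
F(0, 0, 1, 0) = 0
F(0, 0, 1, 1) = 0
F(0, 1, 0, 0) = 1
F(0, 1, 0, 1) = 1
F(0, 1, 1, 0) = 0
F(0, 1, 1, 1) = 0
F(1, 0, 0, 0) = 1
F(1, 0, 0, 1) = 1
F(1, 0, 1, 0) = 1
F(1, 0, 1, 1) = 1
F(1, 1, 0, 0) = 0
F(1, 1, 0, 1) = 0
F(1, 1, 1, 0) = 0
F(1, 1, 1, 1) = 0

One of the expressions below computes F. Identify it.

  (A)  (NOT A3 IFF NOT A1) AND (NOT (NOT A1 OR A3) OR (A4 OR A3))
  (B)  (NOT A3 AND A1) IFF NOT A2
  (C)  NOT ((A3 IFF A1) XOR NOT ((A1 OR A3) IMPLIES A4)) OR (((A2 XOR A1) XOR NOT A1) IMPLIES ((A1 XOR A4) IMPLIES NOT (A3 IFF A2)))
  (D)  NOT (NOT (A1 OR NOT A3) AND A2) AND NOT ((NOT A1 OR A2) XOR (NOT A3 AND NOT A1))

(A) disagrees with F on (0,0,0,0) (formula → 0, table → 1); rule it out.
(B) disagrees with F on (0,0,0,0) (formula → 0, table → 1); rule it out.
(C) disagrees with F on (0,0,0,1) (formula → 0, table → 1); rule it out.
That leaves (D). Evaluating it on every row reproduces the table of F exactly.

D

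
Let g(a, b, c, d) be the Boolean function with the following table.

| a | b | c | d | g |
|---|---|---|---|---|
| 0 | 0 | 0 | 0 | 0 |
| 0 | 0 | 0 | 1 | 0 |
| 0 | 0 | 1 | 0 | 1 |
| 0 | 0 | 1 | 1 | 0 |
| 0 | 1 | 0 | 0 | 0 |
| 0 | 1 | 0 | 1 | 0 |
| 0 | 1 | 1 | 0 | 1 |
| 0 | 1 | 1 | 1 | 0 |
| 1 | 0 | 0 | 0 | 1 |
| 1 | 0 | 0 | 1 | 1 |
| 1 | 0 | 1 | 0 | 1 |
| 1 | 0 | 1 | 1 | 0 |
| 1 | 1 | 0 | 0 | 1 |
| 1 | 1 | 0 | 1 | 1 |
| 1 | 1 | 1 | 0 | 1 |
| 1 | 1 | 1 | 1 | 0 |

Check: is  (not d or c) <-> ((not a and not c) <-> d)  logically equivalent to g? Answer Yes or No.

Yes

Evaluate (not d or c) <-> ((not a and not c) <-> d) on each row and compare to g:
  a=0, b=0, c=0, d=0: formula gives 0, g = 0 ✓
  a=0, b=0, c=0, d=1: formula gives 0, g = 0 ✓
  a=0, b=0, c=1, d=0: formula gives 1, g = 1 ✓
  a=0, b=0, c=1, d=1: formula gives 0, g = 0 ✓
  … (the remaining 12 rows also agree.)
All 16 rows match — the expression computes g exactly.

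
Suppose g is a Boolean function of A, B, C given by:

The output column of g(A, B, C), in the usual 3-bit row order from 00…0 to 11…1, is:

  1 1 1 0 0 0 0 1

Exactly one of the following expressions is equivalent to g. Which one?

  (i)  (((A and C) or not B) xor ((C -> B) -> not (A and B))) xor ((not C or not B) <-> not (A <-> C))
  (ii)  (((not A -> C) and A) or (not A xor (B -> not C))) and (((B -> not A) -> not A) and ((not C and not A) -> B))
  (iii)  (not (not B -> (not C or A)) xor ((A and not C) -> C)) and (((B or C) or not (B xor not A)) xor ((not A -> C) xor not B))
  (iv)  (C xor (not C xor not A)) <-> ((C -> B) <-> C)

iv

(i) fails at (0,0,0): the formula yields 0, g is 1.
(ii) fails at (0,0,0): the formula yields 0, g is 1.
(iii) fails at (0,0,1): the formula yields 0, g is 1.
That leaves (iv). Evaluating it on every row reproduces the table of g exactly.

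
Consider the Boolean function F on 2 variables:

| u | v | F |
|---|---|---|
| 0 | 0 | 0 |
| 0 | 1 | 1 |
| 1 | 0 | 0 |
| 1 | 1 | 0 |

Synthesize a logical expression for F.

F(u, v) = NOT u AND v

1 only at (0,1): NOT u AND v.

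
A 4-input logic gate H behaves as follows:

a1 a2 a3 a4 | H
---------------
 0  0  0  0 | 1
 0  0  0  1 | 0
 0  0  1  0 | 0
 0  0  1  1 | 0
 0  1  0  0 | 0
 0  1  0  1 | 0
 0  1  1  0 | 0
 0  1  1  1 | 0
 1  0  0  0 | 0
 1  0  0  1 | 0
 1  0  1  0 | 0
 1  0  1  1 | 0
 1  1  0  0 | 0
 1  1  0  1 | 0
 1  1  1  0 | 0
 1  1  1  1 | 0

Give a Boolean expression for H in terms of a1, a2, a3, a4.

H(a1, a2, a3, a4) = not (((a1 or a2) or a3) or a4)

The output is 1 only when every input is 0 — NOR of all inputs.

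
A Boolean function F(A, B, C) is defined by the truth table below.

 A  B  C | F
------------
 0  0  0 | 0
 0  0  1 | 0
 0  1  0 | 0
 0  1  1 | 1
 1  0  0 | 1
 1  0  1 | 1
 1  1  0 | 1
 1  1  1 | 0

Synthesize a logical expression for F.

F=1 on 4 inputs: (0,1,1), (1,0,0), (1,0,1), (1,1,0). Reading each as a conjunction of literals (¬A·B·C, A·¬B·¬C, A·¬B·C, A·B·¬C) and taking the OR gives the canonical DNF.

F(A, B, C) = ((((NOT A AND B) AND C) OR ((A AND NOT B) AND NOT C)) OR ((A AND NOT B) AND C)) OR ((A AND B) AND NOT C)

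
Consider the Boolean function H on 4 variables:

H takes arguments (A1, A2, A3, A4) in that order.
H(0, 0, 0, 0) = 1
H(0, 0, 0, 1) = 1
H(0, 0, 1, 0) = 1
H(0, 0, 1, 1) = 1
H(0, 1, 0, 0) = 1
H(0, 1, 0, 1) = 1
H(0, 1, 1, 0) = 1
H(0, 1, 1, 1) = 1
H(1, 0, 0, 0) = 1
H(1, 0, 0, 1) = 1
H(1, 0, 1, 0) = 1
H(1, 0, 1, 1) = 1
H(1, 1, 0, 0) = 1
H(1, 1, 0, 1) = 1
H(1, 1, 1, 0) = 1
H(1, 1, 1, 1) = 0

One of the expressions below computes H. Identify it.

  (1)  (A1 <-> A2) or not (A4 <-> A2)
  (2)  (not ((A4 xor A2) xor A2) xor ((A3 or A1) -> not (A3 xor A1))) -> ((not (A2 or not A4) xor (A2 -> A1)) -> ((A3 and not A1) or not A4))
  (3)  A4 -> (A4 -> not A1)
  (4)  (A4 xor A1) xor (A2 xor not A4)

2

(1) disagrees with H on (0,1,0,1) (formula → 0, table → 1); rule it out.
(3) disagrees with H on (1,0,0,1) (formula → 0, table → 1); rule it out.
(4) disagrees with H on (0,1,0,0) (formula → 0, table → 1); rule it out.
(2) is the remaining candidate, and it agrees with H on all 16 inputs.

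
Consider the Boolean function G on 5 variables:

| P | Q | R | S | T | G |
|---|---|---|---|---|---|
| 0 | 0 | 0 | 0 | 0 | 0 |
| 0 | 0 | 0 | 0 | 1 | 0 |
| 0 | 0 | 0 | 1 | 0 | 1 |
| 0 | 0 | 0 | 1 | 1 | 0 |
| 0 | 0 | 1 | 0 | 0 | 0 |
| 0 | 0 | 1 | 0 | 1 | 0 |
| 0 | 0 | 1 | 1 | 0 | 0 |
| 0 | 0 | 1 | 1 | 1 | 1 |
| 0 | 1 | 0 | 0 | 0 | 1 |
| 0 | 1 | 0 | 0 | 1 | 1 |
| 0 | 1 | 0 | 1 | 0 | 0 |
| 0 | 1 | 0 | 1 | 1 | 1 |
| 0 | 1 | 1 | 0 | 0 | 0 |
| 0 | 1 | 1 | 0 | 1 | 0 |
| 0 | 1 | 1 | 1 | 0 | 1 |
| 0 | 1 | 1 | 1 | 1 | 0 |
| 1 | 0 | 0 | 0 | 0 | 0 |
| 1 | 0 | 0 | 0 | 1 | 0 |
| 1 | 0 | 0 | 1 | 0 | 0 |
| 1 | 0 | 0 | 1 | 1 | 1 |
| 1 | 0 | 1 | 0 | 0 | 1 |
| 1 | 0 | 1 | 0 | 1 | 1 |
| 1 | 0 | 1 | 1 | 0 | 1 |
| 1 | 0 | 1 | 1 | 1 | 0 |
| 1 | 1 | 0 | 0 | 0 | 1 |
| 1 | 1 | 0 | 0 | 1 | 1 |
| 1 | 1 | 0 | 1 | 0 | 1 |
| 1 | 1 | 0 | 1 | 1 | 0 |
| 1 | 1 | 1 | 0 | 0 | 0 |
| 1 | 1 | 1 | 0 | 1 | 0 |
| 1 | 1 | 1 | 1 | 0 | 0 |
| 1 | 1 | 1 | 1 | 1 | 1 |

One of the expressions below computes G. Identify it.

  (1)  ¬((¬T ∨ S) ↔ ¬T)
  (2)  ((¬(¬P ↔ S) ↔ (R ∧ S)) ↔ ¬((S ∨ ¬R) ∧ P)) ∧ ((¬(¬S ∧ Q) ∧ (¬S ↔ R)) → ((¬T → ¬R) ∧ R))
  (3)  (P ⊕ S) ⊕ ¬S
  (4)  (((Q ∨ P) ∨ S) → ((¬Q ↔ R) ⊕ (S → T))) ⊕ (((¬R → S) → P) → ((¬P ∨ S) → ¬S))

(1): at (0,0,0,1,0) it gives 0, but G = 1 — eliminated.
(2): at (0,0,0,1,0) it gives 0, but G = 1 — eliminated.
(3): at (0,0,0,0,0) it gives 1, but G = 0 — eliminated.
That leaves (4). Evaluating it on every row reproduces the table of G exactly.

4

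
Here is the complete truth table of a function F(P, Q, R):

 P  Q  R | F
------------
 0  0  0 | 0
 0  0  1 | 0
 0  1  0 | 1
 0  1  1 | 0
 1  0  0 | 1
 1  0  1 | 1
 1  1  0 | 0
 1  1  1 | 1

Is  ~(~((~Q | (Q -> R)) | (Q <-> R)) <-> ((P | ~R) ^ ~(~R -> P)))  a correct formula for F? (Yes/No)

Yes

Check the formula against F row by row:
  P=0, Q=0, R=0: formula gives 0, F = 0 ✓
  P=0, Q=0, R=1: formula gives 0, F = 0 ✓
  P=0, Q=1, R=0: formula gives 1, F = 1 ✓
  P=0, Q=1, R=1: formula gives 0, F = 0 ✓
  P=1, Q=0, R=0: formula gives 1, F = 1 ✓
  …and likewise for the remaining 3 rows.
No disagreement on any input; they are logically equivalent.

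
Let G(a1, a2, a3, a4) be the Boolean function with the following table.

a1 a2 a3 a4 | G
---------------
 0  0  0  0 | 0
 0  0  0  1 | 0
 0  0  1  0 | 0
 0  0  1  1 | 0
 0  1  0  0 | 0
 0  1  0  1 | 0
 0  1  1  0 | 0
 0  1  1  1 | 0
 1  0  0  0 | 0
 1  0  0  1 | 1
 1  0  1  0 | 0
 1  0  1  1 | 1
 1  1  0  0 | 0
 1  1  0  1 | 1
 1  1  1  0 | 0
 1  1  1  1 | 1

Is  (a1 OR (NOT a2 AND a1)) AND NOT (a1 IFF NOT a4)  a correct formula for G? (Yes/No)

Test each input against both G and the formula:
  a1=0, a2=0, a3=0, a4=0: formula gives 0, G = 0 ✓
  a1=0, a2=0, a3=0, a4=1: formula gives 0, G = 0 ✓
  a1=0, a2=0, a3=1, a4=0: formula gives 0, G = 0 ✓
  a1=0, a2=0, a3=1, a4=1: formula gives 0, G = 0 ✓
  …and likewise for the remaining 12 rows.
No disagreement on any input; they are logically equivalent.

Yes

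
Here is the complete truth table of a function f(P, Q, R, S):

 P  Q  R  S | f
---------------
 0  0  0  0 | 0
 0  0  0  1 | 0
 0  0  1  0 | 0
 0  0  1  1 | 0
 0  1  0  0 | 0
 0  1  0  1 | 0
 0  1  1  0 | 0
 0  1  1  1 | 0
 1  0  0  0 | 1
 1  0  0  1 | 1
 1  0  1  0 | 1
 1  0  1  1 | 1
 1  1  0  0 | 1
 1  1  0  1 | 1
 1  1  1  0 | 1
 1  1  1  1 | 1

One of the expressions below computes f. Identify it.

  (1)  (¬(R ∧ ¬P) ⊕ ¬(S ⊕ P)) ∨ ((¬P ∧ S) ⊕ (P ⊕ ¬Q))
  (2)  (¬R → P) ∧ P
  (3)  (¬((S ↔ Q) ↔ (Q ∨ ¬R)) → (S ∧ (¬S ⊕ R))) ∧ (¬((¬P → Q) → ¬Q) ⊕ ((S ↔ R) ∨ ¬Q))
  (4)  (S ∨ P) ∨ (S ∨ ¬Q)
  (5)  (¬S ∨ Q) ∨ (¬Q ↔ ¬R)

(1): at (0,0,0,0) it gives 1, but f = 0 — eliminated.
(3): at (0,0,0,0) it gives 1, but f = 0 — eliminated.
(4): at (0,0,0,0) it gives 1, but f = 0 — eliminated.
(5): at (0,0,0,0) it gives 1, but f = 0 — eliminated.
Only (2) survives; checking it on all 16 rows confirms it matches f.

2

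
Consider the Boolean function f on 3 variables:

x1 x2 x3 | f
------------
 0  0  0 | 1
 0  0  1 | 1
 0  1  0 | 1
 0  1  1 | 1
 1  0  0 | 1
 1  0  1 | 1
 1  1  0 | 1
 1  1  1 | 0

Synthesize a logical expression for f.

The output is 0 only when every input is 1 — NAND of all inputs.

f(x1, x2, x3) = ~((x1 & x2) & x3)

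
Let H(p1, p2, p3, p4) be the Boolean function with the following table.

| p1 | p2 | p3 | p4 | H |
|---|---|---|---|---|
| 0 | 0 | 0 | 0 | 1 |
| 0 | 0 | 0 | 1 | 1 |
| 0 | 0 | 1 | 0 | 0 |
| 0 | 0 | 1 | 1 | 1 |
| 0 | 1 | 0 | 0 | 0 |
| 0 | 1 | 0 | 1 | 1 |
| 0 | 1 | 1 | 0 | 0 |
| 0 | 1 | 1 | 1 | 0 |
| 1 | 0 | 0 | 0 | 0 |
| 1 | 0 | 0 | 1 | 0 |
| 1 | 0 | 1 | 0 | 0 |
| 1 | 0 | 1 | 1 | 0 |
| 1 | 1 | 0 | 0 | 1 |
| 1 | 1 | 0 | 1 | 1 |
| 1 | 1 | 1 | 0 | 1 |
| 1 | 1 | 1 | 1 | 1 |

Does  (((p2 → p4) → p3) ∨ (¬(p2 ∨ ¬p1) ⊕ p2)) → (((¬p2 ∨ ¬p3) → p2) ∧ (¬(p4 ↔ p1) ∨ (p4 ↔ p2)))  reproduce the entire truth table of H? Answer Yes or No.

Test each input against both H and the formula:
  p1=0, p2=0, p3=0, p4=0: formula gives 1, H = 1 ✓
  p1=0, p2=0, p3=0, p4=1: formula gives 1, H = 1 ✓
  p1=0, p2=0, p3=1, p4=0: formula gives 0, H = 0 ✓
  p1=0, p2=0, p3=1, p4=1: formula gives 0, but H = 1 ✗
Since they disagree at (0,0,1,1), the expression is not a correct formula for H.

No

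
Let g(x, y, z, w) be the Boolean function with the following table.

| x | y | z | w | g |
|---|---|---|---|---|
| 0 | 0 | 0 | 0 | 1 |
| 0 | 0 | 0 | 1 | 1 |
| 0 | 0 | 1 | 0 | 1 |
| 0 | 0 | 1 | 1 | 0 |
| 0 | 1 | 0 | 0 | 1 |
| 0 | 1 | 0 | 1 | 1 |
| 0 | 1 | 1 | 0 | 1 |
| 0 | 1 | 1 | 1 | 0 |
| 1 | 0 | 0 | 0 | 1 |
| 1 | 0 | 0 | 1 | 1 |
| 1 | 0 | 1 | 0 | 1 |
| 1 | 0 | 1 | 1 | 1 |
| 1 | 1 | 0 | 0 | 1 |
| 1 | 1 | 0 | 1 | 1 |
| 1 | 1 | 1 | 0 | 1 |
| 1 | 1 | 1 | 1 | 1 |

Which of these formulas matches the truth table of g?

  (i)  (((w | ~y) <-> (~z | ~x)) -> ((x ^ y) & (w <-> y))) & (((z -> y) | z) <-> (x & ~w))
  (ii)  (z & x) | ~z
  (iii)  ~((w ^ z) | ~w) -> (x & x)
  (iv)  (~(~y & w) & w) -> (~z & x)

iii

(i) disagrees with g on (0,0,0,0) (formula → 0, table → 1); rule it out.
(ii) disagrees with g on (0,0,1,0) (formula → 0, table → 1); rule it out.
(iv) disagrees with g on (0,0,1,1) (formula → 1, table → 0); rule it out.
(iii) is the remaining candidate, and it agrees with g on all 16 inputs.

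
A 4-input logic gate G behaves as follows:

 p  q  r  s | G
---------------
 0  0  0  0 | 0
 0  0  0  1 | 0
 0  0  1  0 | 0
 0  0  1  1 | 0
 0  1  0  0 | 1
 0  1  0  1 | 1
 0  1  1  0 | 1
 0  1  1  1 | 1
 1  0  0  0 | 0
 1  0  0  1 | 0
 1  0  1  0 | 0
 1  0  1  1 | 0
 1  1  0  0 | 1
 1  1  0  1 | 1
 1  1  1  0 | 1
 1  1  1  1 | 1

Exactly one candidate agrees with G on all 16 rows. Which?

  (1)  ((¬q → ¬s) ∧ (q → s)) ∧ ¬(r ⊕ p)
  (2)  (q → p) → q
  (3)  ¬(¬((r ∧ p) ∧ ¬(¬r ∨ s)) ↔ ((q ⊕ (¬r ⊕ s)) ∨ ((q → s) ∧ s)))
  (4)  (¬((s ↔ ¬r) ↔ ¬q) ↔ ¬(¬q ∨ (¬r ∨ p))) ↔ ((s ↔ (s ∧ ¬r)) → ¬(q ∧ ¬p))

2

(1): at (0,0,0,0) it gives 1, but G = 0 — eliminated.
(3): at (0,0,1,0) it gives 1, but G = 0 — eliminated.
(4): at (0,0,0,1) it gives 1, but G = 0 — eliminated.
Only (2) survives; checking it on all 16 rows confirms it matches G.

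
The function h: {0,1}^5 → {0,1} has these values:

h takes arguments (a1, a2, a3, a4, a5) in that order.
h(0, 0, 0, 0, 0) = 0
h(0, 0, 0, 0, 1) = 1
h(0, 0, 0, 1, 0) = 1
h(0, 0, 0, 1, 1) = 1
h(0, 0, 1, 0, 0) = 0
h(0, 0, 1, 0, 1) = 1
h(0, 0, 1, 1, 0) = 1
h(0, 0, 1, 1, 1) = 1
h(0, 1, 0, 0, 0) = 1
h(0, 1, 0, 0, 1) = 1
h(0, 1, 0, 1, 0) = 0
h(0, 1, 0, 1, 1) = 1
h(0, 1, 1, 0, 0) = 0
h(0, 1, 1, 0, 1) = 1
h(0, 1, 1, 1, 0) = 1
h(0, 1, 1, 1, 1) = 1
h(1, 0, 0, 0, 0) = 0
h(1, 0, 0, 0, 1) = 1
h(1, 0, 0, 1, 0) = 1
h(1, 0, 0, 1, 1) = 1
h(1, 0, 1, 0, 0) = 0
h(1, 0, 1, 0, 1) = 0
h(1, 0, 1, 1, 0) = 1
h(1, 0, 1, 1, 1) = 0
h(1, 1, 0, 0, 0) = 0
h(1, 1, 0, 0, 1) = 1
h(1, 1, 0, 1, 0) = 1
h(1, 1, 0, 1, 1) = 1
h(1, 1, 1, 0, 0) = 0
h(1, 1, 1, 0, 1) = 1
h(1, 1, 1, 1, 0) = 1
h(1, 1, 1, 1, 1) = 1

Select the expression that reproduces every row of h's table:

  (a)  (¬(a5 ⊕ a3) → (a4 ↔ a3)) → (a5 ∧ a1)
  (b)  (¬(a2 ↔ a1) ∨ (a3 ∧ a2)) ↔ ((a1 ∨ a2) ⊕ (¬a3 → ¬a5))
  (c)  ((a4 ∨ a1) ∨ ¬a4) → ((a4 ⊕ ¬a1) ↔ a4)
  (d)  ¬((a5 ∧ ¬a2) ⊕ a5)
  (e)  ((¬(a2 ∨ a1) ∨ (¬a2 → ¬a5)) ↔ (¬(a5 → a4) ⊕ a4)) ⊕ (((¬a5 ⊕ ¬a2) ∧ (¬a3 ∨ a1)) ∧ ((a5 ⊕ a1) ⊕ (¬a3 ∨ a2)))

e

(a) disagrees with h on (0,0,0,0,1) (formula → 0, table → 1); rule it out.
(b) disagrees with h on (0,0,0,1,0) (formula → 0, table → 1); rule it out.
(c) disagrees with h on (0,0,0,0,1) (formula → 0, table → 1); rule it out.
(d) disagrees with h on (0,0,0,0,0) (formula → 1, table → 0); rule it out.
That leaves (e). Evaluating it on every row reproduces the table of h exactly.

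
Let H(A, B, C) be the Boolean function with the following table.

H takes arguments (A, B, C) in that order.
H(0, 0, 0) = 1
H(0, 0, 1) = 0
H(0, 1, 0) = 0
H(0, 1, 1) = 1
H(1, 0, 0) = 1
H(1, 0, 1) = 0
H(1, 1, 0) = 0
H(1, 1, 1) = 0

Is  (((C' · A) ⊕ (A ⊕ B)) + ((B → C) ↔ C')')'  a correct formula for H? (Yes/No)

No

Check the formula against H row by row:
  A=0, B=0, C=0: formula gives 1, H = 1 ✓
  A=0, B=0, C=1: formula gives 0, H = 0 ✓
  A=0, B=1, C=0: formula gives 0, H = 0 ✓
  A=0, B=1, C=1: formula gives 0, but H = 1 ✗
Row (0,1,1) is a counterexample, so the formula is not equivalent to H.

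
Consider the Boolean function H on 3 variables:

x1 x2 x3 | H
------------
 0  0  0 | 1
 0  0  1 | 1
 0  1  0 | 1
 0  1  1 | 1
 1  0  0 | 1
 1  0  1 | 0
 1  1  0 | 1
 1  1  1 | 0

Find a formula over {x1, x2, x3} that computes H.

H(x1, x2, x3) = ¬(((x1 ∧ ¬x2) ∧ x3) ∨ ((x1 ∧ x2) ∧ x3))

There are just 2 zero rows: (1,0,1), (1,1,1). Their minterms are x1·¬x2·x3, x1·x2·x3; the OR of those covers precisely the 0-outputs, and negating it yields H.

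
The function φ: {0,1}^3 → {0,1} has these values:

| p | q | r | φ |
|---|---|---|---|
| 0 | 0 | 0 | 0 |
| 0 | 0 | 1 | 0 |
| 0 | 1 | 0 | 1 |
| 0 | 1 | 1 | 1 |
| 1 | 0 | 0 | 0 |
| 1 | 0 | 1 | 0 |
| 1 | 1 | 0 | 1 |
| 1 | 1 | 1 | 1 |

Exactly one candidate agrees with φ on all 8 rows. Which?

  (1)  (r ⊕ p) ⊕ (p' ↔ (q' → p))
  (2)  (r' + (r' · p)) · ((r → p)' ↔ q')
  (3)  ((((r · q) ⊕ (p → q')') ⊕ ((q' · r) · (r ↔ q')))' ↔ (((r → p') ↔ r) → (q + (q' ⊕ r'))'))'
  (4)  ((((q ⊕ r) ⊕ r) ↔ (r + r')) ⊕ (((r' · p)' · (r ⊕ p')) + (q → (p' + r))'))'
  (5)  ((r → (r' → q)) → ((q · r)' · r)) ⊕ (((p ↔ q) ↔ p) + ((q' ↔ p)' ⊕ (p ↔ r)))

5

(1): at (0,0,1) it gives 1, but φ = 0 — eliminated.
(2): at (0,1,1) it gives 0, but φ = 1 — eliminated.
(3): at (0,1,0) it gives 0, but φ = 1 — eliminated.
(4): at (0,0,1) it gives 1, but φ = 0 — eliminated.
(5) is the remaining candidate, and it agrees with φ on all 8 inputs.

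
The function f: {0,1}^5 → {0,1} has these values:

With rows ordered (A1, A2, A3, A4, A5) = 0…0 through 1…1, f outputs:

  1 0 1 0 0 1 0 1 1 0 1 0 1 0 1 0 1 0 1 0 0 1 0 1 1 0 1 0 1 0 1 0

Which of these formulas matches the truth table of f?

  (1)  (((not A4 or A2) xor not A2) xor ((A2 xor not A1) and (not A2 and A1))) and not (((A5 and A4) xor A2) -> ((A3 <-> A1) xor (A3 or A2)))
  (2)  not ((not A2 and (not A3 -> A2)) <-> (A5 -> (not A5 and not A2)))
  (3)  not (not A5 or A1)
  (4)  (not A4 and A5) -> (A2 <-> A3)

(1) disagrees with f on (0,0,0,0,0) (formula → 0, table → 1); rule it out.
(3) disagrees with f on (0,0,0,0,0) (formula → 0, table → 1); rule it out.
(4) disagrees with f on (0,0,0,0,1) (formula → 1, table → 0); rule it out.
Only (2) survives; checking it on all 32 rows confirms it matches f.

2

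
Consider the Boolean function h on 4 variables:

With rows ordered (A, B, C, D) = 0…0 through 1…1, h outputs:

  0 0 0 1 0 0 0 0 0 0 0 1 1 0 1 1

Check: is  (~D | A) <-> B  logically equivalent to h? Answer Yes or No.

No

Test each input against both h and the formula:
  A=0, B=0, C=0, D=0: formula gives 0, h = 0 ✓
  A=0, B=0, C=0, D=1: formula gives 1, but h = 0 ✗
Row (0,0,0,1) is a counterexample, so the formula is not equivalent to h.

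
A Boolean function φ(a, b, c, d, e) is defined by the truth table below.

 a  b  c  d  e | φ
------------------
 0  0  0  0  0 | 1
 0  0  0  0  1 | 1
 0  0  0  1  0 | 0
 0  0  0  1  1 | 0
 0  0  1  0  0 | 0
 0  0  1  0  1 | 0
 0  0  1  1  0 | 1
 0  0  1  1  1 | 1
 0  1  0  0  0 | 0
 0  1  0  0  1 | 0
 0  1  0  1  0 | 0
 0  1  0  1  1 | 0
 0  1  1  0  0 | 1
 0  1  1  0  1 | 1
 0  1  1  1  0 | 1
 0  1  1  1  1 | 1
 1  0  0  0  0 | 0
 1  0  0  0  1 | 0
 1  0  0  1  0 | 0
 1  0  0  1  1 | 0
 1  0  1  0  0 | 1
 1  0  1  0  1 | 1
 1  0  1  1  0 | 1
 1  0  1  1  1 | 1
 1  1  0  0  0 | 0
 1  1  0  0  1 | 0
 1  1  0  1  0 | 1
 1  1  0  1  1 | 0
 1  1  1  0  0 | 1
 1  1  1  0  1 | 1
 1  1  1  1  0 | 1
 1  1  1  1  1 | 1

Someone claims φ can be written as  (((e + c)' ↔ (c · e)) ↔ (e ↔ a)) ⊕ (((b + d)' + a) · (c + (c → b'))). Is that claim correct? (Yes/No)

Evaluate (((e + c)' ↔ (c · e)) ↔ (e ↔ a)) ⊕ (((b + d)' + a) · (c + (c → b'))) on each row and compare to φ:
  a=0, b=0, c=0, d=0, e=0: formula gives 1, φ = 1 ✓
  a=0, b=0, c=0, d=0, e=1: formula gives 1, φ = 1 ✓
  a=0, b=0, c=0, d=1, e=0: formula gives 0, φ = 0 ✓
  a=0, b=0, c=0, d=1, e=1: formula gives 0, φ = 0 ✓
  …
  a=1, b=1, c=0, d=1, e=0: formula gives 0, but φ = 1 ✗
A single disagreement suffices: at (1,1,0,1,0) they differ, so the formula does not compute φ.

No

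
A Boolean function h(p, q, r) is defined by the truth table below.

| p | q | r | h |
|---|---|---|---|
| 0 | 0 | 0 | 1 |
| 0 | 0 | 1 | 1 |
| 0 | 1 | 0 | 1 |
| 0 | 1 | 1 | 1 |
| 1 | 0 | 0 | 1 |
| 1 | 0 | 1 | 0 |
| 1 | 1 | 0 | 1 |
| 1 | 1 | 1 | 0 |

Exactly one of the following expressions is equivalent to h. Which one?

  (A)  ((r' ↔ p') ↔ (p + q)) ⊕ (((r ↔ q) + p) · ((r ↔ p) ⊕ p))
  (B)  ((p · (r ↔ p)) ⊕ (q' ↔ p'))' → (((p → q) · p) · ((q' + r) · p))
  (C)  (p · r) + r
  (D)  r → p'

(A) disagrees with h on (0,1,1) (formula → 0, table → 1); rule it out.
(B) disagrees with h on (0,1,0) (formula → 0, table → 1); rule it out.
(C) disagrees with h on (0,0,0) (formula → 0, table → 1); rule it out.
That leaves (D). Evaluating it on every row reproduces the table of h exactly.

D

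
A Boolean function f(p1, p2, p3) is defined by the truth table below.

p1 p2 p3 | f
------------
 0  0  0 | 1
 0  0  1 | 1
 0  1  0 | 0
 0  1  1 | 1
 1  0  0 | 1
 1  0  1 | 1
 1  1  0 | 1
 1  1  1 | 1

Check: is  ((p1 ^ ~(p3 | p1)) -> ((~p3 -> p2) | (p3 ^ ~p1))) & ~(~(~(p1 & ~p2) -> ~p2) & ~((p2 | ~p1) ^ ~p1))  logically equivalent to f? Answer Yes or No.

Check the formula against f row by row:
  p1=0, p2=0, p3=0: formula gives 1, f = 1 ✓
  p1=0, p2=0, p3=1: formula gives 1, f = 1 ✓
  p1=0, p2=1, p3=0: formula gives 0, f = 0 ✓
  p1=0, p2=1, p3=1: formula gives 0, but f = 1 ✗
Row (0,1,1) is a counterexample, so the formula is not equivalent to f.

No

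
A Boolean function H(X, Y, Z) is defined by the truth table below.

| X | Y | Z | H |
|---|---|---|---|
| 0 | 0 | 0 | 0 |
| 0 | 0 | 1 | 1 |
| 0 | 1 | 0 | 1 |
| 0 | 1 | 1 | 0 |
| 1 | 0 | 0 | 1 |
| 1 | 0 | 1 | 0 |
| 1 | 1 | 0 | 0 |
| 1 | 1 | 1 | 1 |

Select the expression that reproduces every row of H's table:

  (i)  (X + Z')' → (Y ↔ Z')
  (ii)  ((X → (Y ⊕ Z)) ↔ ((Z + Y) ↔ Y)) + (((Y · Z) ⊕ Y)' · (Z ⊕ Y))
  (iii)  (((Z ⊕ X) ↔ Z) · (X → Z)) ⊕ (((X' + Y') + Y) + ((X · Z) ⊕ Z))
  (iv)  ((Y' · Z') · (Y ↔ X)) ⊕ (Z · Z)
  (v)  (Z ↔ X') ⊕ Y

v

(i): at (0,0,0) it gives 1, but H = 0 — eliminated.
(ii): at (0,0,0) it gives 1, but H = 0 — eliminated.
(iii): at (0,0,1) it gives 0, but H = 1 — eliminated.
(iv): at (0,0,0) it gives 1, but H = 0 — eliminated.
That leaves (v). Evaluating it on every row reproduces the table of H exactly.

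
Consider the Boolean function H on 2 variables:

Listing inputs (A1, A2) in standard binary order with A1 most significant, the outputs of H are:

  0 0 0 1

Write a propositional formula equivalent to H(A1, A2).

The output is 1 only when every input is 1 — the AND of all inputs.

H(A1, A2) = A1 ∧ A2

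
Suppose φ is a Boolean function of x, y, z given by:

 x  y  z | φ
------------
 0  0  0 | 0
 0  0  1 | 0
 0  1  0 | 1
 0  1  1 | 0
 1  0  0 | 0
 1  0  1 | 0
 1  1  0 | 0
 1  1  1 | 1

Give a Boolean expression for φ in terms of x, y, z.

φ(x, y, z) = ((x' · y) · z') + ((x · y) · z)

The 1-rows are (0,1,0), (1,1,1). Each contributes one minterm — ¬x·y·¬z; x·y·z — and their disjunction is a sum-of-products form of φ.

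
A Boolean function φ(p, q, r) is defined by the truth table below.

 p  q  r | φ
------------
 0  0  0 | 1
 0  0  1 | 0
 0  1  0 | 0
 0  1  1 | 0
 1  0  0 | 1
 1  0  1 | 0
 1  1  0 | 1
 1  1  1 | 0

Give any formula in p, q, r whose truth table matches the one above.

Collect the rows where φ=1 — (0,0,0), (1,0,0), (1,1,0) — and write one minterm per row: ¬p·¬q·¬r, p·¬q·¬r, p·q·¬r. Their union (logical OR) reproduces the table exactly.

φ(p, q, r) = (((~p & ~q) & ~r) | ((p & ~q) & ~r)) | ((p & q) & ~r)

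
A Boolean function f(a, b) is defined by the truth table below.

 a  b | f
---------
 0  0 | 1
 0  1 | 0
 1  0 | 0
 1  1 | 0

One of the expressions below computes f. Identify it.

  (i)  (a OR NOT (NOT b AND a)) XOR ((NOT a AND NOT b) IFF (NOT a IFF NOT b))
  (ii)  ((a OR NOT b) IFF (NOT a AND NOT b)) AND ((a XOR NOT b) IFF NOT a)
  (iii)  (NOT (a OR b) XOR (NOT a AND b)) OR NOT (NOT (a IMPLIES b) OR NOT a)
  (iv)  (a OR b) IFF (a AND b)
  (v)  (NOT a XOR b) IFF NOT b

ii

(i) disagrees with f on (0,0) (formula → 0, table → 1); rule it out.
(iii) disagrees with f on (0,1) (formula → 1, table → 0); rule it out.
(iv) disagrees with f on (1,1) (formula → 1, table → 0); rule it out.
(v) disagrees with f on (0,1) (formula → 1, table → 0); rule it out.
(ii) is the remaining candidate, and it agrees with f on all 4 inputs.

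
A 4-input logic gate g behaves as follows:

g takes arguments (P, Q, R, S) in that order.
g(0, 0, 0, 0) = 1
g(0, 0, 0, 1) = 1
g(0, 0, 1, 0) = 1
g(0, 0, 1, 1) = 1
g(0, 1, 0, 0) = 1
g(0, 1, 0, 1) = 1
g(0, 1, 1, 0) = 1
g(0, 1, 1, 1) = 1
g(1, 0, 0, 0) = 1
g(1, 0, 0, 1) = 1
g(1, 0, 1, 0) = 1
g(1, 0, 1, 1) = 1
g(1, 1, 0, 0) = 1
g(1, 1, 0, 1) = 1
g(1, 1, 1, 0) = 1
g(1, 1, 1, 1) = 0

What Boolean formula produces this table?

The output is 0 only when every input is 1 — NAND of all inputs.

g(P, Q, R, S) = NOT (((P AND Q) AND R) AND S)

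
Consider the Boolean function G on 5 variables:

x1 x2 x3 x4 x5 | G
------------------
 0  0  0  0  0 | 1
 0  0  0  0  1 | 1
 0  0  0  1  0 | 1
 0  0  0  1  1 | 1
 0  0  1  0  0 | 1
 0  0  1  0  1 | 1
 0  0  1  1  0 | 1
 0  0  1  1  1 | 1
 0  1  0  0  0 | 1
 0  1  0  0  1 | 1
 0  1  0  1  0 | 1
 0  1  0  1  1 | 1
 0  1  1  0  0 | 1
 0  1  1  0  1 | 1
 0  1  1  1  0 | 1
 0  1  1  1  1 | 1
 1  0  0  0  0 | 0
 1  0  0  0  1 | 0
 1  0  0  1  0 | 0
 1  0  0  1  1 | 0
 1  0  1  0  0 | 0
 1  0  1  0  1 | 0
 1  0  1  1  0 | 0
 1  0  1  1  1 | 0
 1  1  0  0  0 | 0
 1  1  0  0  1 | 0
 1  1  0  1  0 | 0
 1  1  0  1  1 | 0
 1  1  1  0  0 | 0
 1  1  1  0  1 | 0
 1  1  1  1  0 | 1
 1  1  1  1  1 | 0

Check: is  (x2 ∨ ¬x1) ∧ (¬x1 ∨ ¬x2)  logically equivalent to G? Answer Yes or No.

Test each input against both G and the formula:
  x1=0, x2=0, x3=0, x4=0, x5=0: formula gives 1, G = 1 ✓
  x1=0, x2=0, x3=0, x4=0, x5=1: formula gives 1, G = 1 ✓
  x1=0, x2=0, x3=0, x4=1, x5=0: formula gives 1, G = 1 ✓
  x1=0, x2=0, x3=0, x4=1, x5=1: formula gives 1, G = 1 ✓
  …
  x1=1, x2=1, x3=1, x4=1, x5=0: formula gives 0, but G = 1 ✗
Since they disagree at (1,1,1,1,0), the expression is not a correct formula for G.

No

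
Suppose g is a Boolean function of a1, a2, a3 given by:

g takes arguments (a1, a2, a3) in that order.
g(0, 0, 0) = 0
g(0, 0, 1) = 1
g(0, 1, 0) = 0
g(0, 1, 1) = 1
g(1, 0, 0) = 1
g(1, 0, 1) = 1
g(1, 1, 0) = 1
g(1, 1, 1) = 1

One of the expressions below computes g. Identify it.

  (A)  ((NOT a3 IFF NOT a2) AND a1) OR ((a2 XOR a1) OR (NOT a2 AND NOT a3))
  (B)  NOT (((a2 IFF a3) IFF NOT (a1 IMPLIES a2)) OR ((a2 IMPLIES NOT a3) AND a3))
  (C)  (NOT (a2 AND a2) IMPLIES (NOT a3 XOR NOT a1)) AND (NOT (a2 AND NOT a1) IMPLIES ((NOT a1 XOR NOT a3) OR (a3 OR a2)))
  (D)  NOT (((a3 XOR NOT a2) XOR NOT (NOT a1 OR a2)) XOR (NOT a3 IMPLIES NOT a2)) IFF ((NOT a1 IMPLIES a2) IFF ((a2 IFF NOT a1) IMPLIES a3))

D

(A) disagrees with g on (0,0,0) (formula → 1, table → 0); rule it out.
(B) disagrees with g on (0,0,0) (formula → 1, table → 0); rule it out.
(C) disagrees with g on (0,1,0) (formula → 1, table → 0); rule it out.
Only (D) survives; checking it on all 8 rows confirms it matches g.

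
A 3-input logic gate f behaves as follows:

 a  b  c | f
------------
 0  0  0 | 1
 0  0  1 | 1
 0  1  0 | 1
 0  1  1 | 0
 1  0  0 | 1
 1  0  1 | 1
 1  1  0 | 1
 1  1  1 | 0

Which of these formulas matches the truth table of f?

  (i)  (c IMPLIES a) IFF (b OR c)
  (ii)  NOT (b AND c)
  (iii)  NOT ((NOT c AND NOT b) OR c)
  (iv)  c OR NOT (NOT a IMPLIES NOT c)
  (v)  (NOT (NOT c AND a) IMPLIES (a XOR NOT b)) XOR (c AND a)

(i) fails at (0,0,0): the formula yields 0, f is 1.
(iii) fails at (0,0,0): the formula yields 0, f is 1.
(iv) fails at (0,0,0): the formula yields 0, f is 1.
(v) fails at (0,1,0): the formula yields 0, f is 1.
Only (ii) survives; checking it on all 8 rows confirms it matches f.

ii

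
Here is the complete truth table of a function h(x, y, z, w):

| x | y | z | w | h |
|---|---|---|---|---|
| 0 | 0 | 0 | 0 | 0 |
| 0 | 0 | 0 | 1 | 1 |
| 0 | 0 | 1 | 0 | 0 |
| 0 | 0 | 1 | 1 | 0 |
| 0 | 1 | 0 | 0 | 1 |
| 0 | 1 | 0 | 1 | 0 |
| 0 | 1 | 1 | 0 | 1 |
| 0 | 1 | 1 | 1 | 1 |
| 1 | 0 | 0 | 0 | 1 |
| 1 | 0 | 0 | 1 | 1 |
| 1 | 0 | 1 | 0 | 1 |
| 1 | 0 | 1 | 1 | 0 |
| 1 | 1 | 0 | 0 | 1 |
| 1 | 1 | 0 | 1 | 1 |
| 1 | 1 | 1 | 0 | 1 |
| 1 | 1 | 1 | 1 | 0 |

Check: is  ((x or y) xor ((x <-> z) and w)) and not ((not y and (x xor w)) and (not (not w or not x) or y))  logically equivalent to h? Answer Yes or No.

Yes

Test each input against both h and the formula:
  x=0, y=0, z=0, w=0: formula gives 0, h = 0 ✓
  x=0, y=0, z=0, w=1: formula gives 1, h = 1 ✓
  x=0, y=0, z=1, w=0: formula gives 0, h = 0 ✓
  x=0, y=0, z=1, w=1: formula gives 0, h = 0 ✓
  … (the remaining 12 rows also agree.)
No disagreement on any input; they are logically equivalent.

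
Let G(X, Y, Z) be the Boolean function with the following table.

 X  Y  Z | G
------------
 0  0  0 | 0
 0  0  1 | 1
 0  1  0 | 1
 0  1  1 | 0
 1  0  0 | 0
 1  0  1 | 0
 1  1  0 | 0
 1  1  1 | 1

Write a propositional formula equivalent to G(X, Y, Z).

G=1 on 3 inputs: (0,0,1), (0,1,0), (1,1,1). Reading each as a conjunction of literals (¬X·¬Y·Z, ¬X·Y·¬Z, X·Y·Z) and taking the OR gives the canonical DNF.

G(X, Y, Z) = (((X' · Y') · Z) + ((X' · Y) · Z')) + ((X · Y) · Z)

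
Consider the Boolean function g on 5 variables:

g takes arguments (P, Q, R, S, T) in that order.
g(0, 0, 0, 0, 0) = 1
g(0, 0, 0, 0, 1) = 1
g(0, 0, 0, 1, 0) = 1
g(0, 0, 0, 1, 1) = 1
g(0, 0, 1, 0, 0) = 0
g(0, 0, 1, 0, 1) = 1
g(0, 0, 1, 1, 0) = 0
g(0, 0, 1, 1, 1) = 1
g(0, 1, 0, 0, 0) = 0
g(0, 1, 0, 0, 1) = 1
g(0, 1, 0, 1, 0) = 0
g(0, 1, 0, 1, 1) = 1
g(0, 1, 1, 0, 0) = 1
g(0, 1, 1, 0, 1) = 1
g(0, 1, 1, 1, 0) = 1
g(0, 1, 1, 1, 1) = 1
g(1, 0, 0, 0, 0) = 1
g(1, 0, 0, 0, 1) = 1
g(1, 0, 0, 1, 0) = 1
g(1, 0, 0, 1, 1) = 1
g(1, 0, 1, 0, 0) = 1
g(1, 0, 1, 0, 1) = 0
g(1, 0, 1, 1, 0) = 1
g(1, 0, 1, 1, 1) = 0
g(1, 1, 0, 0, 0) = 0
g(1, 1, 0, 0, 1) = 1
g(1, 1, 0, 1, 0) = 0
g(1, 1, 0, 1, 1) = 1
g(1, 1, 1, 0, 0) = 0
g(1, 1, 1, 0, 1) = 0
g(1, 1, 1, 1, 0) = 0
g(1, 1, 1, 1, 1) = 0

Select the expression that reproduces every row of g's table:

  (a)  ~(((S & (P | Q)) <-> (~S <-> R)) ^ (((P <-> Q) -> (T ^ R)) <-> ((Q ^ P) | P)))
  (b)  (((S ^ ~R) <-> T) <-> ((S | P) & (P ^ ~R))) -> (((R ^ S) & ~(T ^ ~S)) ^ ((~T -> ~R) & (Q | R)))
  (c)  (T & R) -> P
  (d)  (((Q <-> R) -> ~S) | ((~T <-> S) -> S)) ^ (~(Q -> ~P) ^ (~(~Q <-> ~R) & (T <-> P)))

(a): at (0,0,0,0,1) it gives 0, but g = 1 — eliminated.
(b): at (0,0,0,0,0) it gives 0, but g = 1 — eliminated.
(c): at (0,0,1,0,0) it gives 1, but g = 0 — eliminated.
Only (d) survives; checking it on all 32 rows confirms it matches g.

d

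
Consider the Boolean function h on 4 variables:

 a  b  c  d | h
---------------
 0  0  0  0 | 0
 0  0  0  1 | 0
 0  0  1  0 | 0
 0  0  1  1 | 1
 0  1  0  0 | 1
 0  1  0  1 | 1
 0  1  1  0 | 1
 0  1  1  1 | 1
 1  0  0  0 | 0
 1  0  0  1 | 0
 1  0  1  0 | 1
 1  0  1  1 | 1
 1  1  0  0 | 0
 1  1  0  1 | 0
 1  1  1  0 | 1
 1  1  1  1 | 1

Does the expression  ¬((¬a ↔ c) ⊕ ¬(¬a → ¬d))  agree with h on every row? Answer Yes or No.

No

Check the formula against h row by row:
  a=0, b=0, c=0, d=0: formula gives 1, but h = 0 ✗
Since they disagree at (0,0,0,0), the expression is not a correct formula for h.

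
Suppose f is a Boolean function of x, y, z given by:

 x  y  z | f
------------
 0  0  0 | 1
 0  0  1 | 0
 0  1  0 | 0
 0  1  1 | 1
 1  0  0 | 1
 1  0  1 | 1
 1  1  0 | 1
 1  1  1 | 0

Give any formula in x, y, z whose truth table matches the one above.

f(x, y, z) = ~((((~x & ~y) & z) | ((~x & y) & ~z)) | ((x & y) & z))

There are just 3 zero rows: (0,0,1), (0,1,0), (1,1,1). Their minterms are ¬x·¬y·z, ¬x·y·¬z, x·y·z; the OR of those covers precisely the 0-outputs, and negating it yields f.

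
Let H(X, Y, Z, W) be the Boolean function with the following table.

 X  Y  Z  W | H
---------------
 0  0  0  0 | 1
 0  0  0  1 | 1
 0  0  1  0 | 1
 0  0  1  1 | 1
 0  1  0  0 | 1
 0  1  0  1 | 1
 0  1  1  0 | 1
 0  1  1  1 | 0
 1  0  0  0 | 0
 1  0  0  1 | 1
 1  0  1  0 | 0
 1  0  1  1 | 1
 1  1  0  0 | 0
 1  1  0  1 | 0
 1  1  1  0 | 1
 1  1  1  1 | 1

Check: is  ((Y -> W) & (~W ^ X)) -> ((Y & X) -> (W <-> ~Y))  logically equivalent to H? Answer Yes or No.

Check the formula against H row by row:
  X=0, Y=0, Z=0, W=0: formula gives 1, H = 1 ✓
  X=0, Y=0, Z=0, W=1: formula gives 1, H = 1 ✓
  X=0, Y=0, Z=1, W=0: formula gives 1, H = 1 ✓
  X=0, Y=0, Z=1, W=1: formula gives 1, H = 1 ✓
  …
  X=0, Y=1, Z=1, W=1: formula gives 1, but H = 0 ✗
A single disagreement suffices: at (0,1,1,1) they differ, so the formula does not compute H.

No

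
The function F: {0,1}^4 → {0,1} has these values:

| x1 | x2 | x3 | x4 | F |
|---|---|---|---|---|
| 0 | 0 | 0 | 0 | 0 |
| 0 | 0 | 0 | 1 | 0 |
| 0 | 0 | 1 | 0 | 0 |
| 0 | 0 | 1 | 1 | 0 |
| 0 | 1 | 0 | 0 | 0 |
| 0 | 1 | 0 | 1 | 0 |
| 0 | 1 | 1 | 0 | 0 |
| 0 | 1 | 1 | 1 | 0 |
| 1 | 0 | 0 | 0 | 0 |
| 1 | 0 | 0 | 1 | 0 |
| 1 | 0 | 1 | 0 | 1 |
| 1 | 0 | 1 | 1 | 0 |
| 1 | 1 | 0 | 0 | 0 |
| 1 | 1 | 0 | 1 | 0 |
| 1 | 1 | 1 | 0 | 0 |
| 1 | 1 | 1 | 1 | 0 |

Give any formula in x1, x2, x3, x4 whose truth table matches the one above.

F is 1 on exactly one input, (1,0,1,0), whose minterm is x1·¬x2·x3·¬x4. So F is just that conjunction.

F(x1, x2, x3, x4) = ((x1 · x2') · x3) · x4'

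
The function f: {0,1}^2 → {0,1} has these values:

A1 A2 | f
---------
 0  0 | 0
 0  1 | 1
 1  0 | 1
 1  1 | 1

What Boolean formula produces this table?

f(A1, A2) = A1 or A2

The output is 1 whenever at least one input is 1 — the OR of all inputs.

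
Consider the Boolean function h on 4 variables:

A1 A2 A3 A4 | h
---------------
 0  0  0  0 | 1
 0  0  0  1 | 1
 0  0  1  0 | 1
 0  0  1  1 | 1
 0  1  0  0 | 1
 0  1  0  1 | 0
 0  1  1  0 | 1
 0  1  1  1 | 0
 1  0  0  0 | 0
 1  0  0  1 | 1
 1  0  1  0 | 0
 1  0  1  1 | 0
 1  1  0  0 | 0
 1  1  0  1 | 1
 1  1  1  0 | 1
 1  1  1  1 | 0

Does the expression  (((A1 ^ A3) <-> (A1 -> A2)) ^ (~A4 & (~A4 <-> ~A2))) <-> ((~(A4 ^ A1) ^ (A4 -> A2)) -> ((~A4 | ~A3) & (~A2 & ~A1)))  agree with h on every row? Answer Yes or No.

No

Evaluate (((A1 ^ A3) <-> (A1 -> A2)) ^ (~A4 & (~A4 <-> ~A2))) <-> ((~(A4 ^ A1) ^ (A4 -> A2)) -> ((~A4 | ~A3) & (~A2 & ~A1))) on each row and compare to h:
  A1=0, A2=0, A3=0, A4=0: formula gives 1, h = 1 ✓
  A1=0, A2=0, A3=0, A4=1: formula gives 0, but h = 1 ✗
Row (0,0,0,1) is a counterexample, so the formula is not equivalent to h.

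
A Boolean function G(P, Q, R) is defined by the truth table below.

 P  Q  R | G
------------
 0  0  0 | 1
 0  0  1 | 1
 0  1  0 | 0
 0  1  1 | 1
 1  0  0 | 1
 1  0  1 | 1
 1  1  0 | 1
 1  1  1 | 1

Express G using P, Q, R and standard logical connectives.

G(P, Q, R) = NOT ((NOT P AND Q) AND NOT R)

Only row (0,1,0) gives 0. So G is 1 everywhere except there — the complement of the minterm ¬P·Q·¬R.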